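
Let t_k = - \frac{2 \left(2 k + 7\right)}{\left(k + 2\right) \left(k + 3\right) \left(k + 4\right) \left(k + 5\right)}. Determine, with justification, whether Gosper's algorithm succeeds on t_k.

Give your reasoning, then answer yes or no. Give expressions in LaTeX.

t_(k+1)/t_k = (k + 2)*(2*k + 9)/((k + 6)*(2*k + 7)).
Take A(k)=k + 2, B(k)=k + 6, C(k)=k + 7/2.
f must satisfy (k + 2)·f(k+1) − (k + 5)·f(k) = k + 7/2.
Bound: deg f ≤ 3.
Solving with deg f ≤ 3: f(k) = k*(k + 3)*(k + 6)/16.
Certificate R = B(k−1)f/C = k*(k + 3)*(k + 5)*(k + 6)/(8*(2*k + 7)) gives s_k = k*(-k - 6)/(4*(k**2 + 6*k + 8)).
Check: Δs_k = 2*(-2*k - 7)/(k**4 + 14*k**3 + 71*k**2 + 154*k + 120). ✓

Yes. s_k = \frac{k \left(- k - 6\right)}{4 \left(k^{2} + 6 k + 8\right)}.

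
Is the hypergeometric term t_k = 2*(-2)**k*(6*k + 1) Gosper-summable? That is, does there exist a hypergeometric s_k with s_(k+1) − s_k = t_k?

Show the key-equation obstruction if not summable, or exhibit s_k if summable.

Yes. s_k = (-2)**(k + 1)*(2*k - 1).

t_(k+1)/t_k = 2*(-6*k - 7)/(6*k + 1).
Normal form (A,B,C) = (-2, 1, k + 1/6).
f must satisfy (-2)·f(k+1) − (1)·f(k) = k + 1/6.
d = 1 from the (0,0,1) case.
Coefficient equations give f(k) = -(2*k - 1)/6.
Then R = B(k−1)f/C = -(2*k - 1)/(6*k + 1), so s_k = R(k)·t_k = (-2)**(k + 1)*(2*k - 1).
Δs = 2*(-2)**k*(6*k + 1), as required.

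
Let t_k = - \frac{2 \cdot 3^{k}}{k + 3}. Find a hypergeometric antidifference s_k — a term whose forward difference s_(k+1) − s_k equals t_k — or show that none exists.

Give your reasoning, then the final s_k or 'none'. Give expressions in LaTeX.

The ratio is 3*(k + 3)/(k + 4).
Take A(k)=3*k + 9, B(k)=k + 4, C(k)=1.
Solve (3*k + 9)·f(k+1) − (k + 3)·f(k) = 1.
From deg A=1, deg B=1, deg C=0: d=-1.
d = -1 < 0 ⇒ no nonzero polynomial f; not summable.

none — t_k is not Gosper-summable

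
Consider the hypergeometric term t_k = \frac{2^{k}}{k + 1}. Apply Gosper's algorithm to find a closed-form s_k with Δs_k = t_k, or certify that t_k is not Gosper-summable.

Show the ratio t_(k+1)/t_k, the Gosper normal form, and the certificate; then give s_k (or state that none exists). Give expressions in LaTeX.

none — t_k is not Gosper-summable

r(k) = 2*(k + 1)/(k + 2) after simplifying.
So A=2*k + 2 and B=k + 2, with C=1.
Key eq: (2*k + 2)·f(k+1) = (k + 1)·f(k) + (1).
deg f ≤ -1 (via 1,1,0).
deg f ≤ -1 is impossible — no certificate.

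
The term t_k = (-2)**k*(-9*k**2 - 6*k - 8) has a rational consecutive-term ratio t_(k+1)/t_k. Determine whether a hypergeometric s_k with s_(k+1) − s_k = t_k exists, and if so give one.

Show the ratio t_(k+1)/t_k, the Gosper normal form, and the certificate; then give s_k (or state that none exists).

s_k = (-2)**k*(3*k**2 - 2*k + 2)

r(k) = 2*(-9*k**2 - 24*k - 23)/(9*k**2 + 6*k + 8) after simplifying.
Take A(k)=-2, B(k)=1, C(k)=k**2 + 2*k/3 + 8/9.
Solve (-2)·f(k+1) − (1)·f(k) = k**2 + 2*k/3 + 8/9.
Bound: deg f ≤ 2.
Match coefficients ⇒ f(k) = -(3*k**2 - 2*k + 2)/9.
R(k) = B(k−1)·f(k)/C(k) = -(3*k**2 - 2*k + 2)/(9*k**2 + 6*k + 8); s_k = R·t_k = (-2)**k*(3*k**2 - 2*k + 2).
s_(k+1) − s_k = (-2)**k*(-9*k**2 - 6*k - 8) = t_k.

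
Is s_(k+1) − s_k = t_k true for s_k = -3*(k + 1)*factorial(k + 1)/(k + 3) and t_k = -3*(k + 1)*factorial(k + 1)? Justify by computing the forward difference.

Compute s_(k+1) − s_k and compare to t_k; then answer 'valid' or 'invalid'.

Invalid: residual 6*(k**2 + 4*k + 2)*factorial(k + 1)/((k + 3)*(k + 4)) ≠ 0.

s_(k+1) = -3*(k + 2)*factorial(k + 2)/(k + 4)
s_(k+1) − s_k = -3*(k**3 + 6*k**2 + 11*k + 8)*factorial(k + 1)/((k + 3)*(k + 4))
(s_(k+1) − s_k) − t_k = 6*(k**2 + 4*k + 2)*factorial(k + 1)/((k + 3)*(k + 4))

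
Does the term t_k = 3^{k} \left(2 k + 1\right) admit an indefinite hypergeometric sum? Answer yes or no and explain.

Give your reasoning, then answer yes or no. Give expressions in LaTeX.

Ratio r(k) = 3*(2*k + 3)/(2*k + 1).
Gosper form: A/B · C(k+1)/C(k) with A=3, B=1, C=k + 1/2.
f must satisfy (3)·f(k+1) − (1)·f(k) = k + 1/2.
deg f ≤ 1 (via 0,0,1).
Coefficient equations give f(k) = (k - 1)/2.
R(k) = B(k−1)·f(k)/C(k) = (k - 1)/(2*k + 1); s_k = R·t_k = 3**k*(k - 1).
Check: Δs_k = 3**k*(2*k + 1). ✓

Yes. s_k = 3^{k} \left(k - 1\right).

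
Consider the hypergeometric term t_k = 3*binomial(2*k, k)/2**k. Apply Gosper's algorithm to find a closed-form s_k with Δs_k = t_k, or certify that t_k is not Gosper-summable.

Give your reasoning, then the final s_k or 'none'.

Compute t_(k+1)/t_k: get (2*k + 1)/(k + 1).
Normal form (A,B,C) = (2*k + 1, k + 1, 1).
f must satisfy (2*k + 1)·f(k+1) − (k)·f(k) = 1.
From deg A=1, deg B=1, deg C=0: d=-1.
Bound -1 < 0, so the key equation has no polynomial solution.

no hypergeometric antidifference exists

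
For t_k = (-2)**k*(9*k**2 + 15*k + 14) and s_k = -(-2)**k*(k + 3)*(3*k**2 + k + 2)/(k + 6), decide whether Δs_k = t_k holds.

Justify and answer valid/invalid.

Invalid: residual (-2)**k*(-27*k**3 - 216*k**2 - 315*k - 258)/(k**2 + 13*k + 42) ≠ 0.

s_(k+1) = 2*(-2)**k*(k + 4)*(k + 3*(k + 1)**2 + 3)/(k + 7)
s_(k+1) − s_k = (-2)**k*(9*k**4 + 105*k**3 + 371*k**2 + 497*k + 330)/(k**2 + 13*k + 42)
(s_(k+1) − s_k) − t_k = (-2)**k*(-27*k**3 - 216*k**2 - 315*k - 258)/(k**2 + 13*k + 42)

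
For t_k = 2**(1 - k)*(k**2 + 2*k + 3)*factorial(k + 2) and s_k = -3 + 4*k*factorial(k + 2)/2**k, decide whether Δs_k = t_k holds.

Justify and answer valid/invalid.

s_(k+1) = 4*2**(-k - 1)*(k + 1)*factorial(k + 3) - 3
s_(k+1) − s_k = 2**(1 - k)*(k**2 + 2*k + 3)*factorial(k + 2)
(s_(k+1) − s_k) − t_k = 0

valid; difference matches t_k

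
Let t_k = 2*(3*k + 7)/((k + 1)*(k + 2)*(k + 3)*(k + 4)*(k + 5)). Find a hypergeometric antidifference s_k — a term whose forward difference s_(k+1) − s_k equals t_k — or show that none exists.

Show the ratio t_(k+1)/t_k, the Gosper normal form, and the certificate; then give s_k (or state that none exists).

s_k = k*(k**2 + 8*k + 19)/(6*(k**3 + 8*k**2 + 19*k + 12))

t_(k+1)/t_k = (k + 1)*(3*k + 10)/((k + 6)*(3*k + 7)).
Factor: A=k + 1; B=k + 6; C=k + 7/3.
Set up (k + 1)·f(k+1) − (k + 5)·f(k) − (k + 7/3) = 0.
d = 4 from the (1,1,1) case.
Solving with deg f ≤ 4: f(k) = k*(k + 2)*(k**2 + 8*k + 19)/36.
Get s_k = R·t_k = k*(k**2 + 8*k + 19)/(6*(k**3 + 8*k**2 + 19*k + 12)) with R(k) = B(k−1)f(k)/C(k) = k*(k + 2)*(k + 5)*(k**2 + 8*k + 19)/(12*(3*k + 7)).
Δs = 2*(3*k + 7)/(k**5 + 15*k**4 + 85*k**3 + 225*k**2 + 274*k + 120), as required.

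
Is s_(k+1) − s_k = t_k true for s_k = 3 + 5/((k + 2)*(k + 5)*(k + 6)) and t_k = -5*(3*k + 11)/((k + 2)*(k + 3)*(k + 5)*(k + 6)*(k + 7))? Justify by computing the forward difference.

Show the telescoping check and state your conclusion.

valid (s_(k+1) − s_k reduces to t_k)

s_(k+1) = 3 + 5/((k + 3)*(k + 6)*(k + 7))
s_(k+1) − s_k = 5*(-3*k - 11)/(k**5 + 23*k**4 + 203*k**3 + 853*k**2 + 1692*k + 1260)
(s_(k+1) − s_k) − t_k = 0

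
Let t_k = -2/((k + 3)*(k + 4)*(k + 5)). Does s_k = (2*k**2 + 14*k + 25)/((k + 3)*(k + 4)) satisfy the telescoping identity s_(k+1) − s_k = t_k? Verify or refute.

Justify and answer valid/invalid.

Valid — Δs_k = t_k.

s_(k+1) = (14*k + 2*(k + 1)**2 + 39)/((k + 4)*(k + 5))
s_(k+1) − s_k = -2/(k**3 + 12*k**2 + 47*k + 60)
(s_(k+1) − s_k) − t_k = 0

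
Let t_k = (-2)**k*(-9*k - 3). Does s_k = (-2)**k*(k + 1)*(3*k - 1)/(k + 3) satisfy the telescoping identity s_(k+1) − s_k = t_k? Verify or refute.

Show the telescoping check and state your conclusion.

Invalid: residual 2*(-2)**k*(9*k**2 + 33*k + 8)/(k**2 + 7*k + 12) ≠ 0.

s_(k+1) = (-2)**(k + 1)*(k + 2)*(3*k + 2)/(k + 4)
s_(k+1) − s_k = (-2)**k*(-9*k**3 - 48*k**2 - 63*k - 20)/(k**2 + 7*k + 12)
(s_(k+1) − s_k) − t_k = 2*(-2)**k*(9*k**2 + 33*k + 8)/(k**2 + 7*k + 12)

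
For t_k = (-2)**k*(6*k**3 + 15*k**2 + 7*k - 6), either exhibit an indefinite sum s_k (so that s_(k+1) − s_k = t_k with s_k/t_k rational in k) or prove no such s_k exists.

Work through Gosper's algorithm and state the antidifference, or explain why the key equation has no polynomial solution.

The ratio is 2*(-6*k**3 - 33*k**2 - 55*k - 22)/(6*k**3 + 15*k**2 + 7*k - 6).
A = -2, B = 1, C = k**3 + 5*k**2/2 + 7*k/6 - 1.
Solve (-2)·f(k+1) − (1)·f(k) = k**3 + 5*k**2/2 + 7*k/6 - 1.
d = 3 from the (0,0,3) case.
Solve for f: f(k) = -(k + 1)*(2*k**2 - k - 2)/6 (degree 3 ≤ 3).
R(k) = B(k−1)·f(k)/C(k) = -(k + 1)*(2*k**2 - k - 2)/(6*k**3 + 15*k**2 + 7*k - 6); s_k = R·t_k = (-2)**k*(-2*k**3 - k**2 + 3*k + 2).
Verify: (-2)**k*(6*k**3 + 15*k**2 + 7*k - 6) matches t_k.

s_k = (-2)**k*(-2*k**3 - k**2 + 3*k + 2)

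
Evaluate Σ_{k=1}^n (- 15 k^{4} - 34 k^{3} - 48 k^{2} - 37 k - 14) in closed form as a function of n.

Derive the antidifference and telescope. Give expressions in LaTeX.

Step 1: r(k) = (15*k**4 + 94*k**3 + 240*k**2 + 295*k + 148)/(15*k**4 + 34*k**3 + 48*k**2 + 37*k + 14).
Factor: A=1; B=1; C=k**4 + 34*k**3/15 + 16*k**2/5 + 37*k/15 + 14/15.
Key eq: (1)·f(k+1) = (1)·f(k) + (k**4 + 34*k**3/15 + 16*k**2/5 + 37*k/15 + 14/15).
Degrees (0,0,4) ⇒ d ≤ 5.
Solve for f: f(k) = k*(3*k**4 + k**3 + 4*k**2 + 3*k + 3)/15 (degree 5 ≤ 5).
Then R = B(k−1)f/C = k*(3*k**4 + k**3 + 4*k**2 + 3*k + 3)/(15*k**4 + 34*k**3 + 48*k**2 + 37*k + 14), so s_k = R(k)·t_k = k*(-3*k**4 - k**3 - 4*k**2 - 3*k - 3).
s_(k+1) − s_k = -15*k**4 - 34*k**3 - 48*k**2 - 37*k - 14 = t_k.
Telescope: S(n) = s_(n+1) − s_(1) = -3*n**5 - 16*n**4 - 38*n**3 - 51*n**2 - 40*n - 14 − (-14) = n*(-3*n**4 - 16*n**3 - 38*n**2 - 51*n - 40).

S(n) = n \left(- 3 n^{4} - 16 n^{3} - 38 n^{2} - 51 n - 40\right)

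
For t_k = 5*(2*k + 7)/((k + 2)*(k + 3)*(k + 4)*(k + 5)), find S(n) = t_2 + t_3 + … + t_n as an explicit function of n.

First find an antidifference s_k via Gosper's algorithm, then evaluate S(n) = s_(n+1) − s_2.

r(k) = (k + 2)*(2*k + 9)/((k + 6)*(2*k + 7)) after simplifying.
So A=k + 2 and B=k + 6, with C=k + 7/2.
Need (k + 2)·f(k+1) − (k + 5)·f(k) = k + 7/2.
Degrees (1,1,1) ⇒ d ≤ 3.
Coefficient equations give f(k) = k*(k + 3)*(k + 6)/16.
Certificate R = B(k−1)f/C = k*(k + 3)*(k + 5)*(k + 6)/(8*(2*k + 7)) gives s_k = 5*k*(k + 6)/(8*(k**2 + 6*k + 8)).
s_(k+1) − s_k = 5*(2*k + 7)/(k**4 + 14*k**3 + 71*k**2 + 154*k + 120) = t_k.
Evaluate: s_(n+1) = 5*(n**2 + 8*n + 7)/(8*(n**2 + 8*n + 15)); subtract s_(2) = 5/12 ⇒ S(n) = 5*(n**2 + 8*n - 9)/(24*(n**2 + 8*n + 15)).

S(n) = 5*(n**2 + 8*n - 9)/(24*(n**2 + 8*n + 15))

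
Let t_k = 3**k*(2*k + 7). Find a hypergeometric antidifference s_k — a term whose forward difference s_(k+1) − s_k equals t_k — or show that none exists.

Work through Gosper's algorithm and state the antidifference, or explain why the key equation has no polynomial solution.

r(k) = 3*(2*k + 9)/(2*k + 7) after simplifying.
Take A(k)=3, B(k)=1, C(k)=k + 7/2.
Solve (3)·f(k+1) − (1)·f(k) = k + 7/2.
Bound: deg f ≤ 1.
A polynomial solution: f(k) = (k + 2)/2.
Certificate R = B(k−1)f/C = (k + 2)/(2*k + 7) gives s_k = 3**k*(k + 2).
Δs = 3**k*(2*k + 7), as required.

s_k = 3**k*(k + 2)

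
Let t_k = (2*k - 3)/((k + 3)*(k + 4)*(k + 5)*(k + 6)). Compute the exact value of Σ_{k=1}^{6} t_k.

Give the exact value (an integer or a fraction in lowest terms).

The ratio is (k + 3)*(2*k - 1)/((k + 7)*(2*k - 3)).
Gosper form: A/B · C(k+1)/C(k) with A=k + 3, B=k + 7, C=k - 3/2.
f must satisfy (k + 3)·f(k+1) − (k + 6)·f(k) = k - 3/2.
Degrees (1,1,1) ⇒ d ≤ 3.
Match coefficients ⇒ f(k) = -k/2.
R(k) = B(k−1)·f(k)/C(k) = -k*(k + 6)/(2*k - 3); s_k = R·t_k = -k/((k + 3)*(k + 4)*(k + 5)).
s_(k+1) − s_k = (2*k - 3)/(k**4 + 18*k**3 + 119*k**2 + 342*k + 360) = t_k.
Telescoping: Σ = s_(7) − s_(1) = -7/1320 − (-1/120) = 1/330.

Σ = 1/330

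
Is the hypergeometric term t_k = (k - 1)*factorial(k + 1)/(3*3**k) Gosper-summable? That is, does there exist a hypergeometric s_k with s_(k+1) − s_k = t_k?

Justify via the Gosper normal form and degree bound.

Step 1: r(k) = k*(k + 2)/(3*(k - 1)).
So A=k/3 + 2/3 and B=1, with C=k - 1.
Solve (k/3 + 2/3)·f(k+1) − (1)·f(k) = k - 1.
deg f ≤ 0 (via 1,0,1).
Match coefficients ⇒ f(k) = 3.
So s_k = (B(k−1)f/C)·t_k = (3/(k - 1))·t_k = factorial(k + 1)/3**k.
Check: Δs_k = (k - 1)*factorial(k + 1)/(3*3**k). ✓

Yes. s_k = factorial(k + 1)/3**k.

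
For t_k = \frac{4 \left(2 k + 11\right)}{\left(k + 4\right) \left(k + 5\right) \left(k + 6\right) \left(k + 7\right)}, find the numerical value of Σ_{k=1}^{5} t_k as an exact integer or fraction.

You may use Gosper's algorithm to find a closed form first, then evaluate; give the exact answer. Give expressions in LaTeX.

Σ = 17/210

Ratio r(k) = (k + 4)*(2*k + 13)/((k + 8)*(2*k + 11)).
Normal form (A,B,C) = (k + 4, k + 8, k + 11/2).
Set up (k + 4)·f(k+1) − (k + 7)·f(k) − (k + 11/2) = 0.
Bound: deg f ≤ 3.
Match coefficients ⇒ f(k) = k*(k + 5)*(k + 10)/48.
Certificate R = B(k−1)f/C = k*(k + 5)*(k + 7)*(k + 10)/(24*(2*k + 11)) gives s_k = k*(k + 10)/(6*(k**2 + 10*k + 24)).
Δs = 4*(2*k + 11)/(k**4 + 22*k**3 + 179*k**2 + 638*k + 840), as required.
Sum = s_(6) − s_(1); s_(6) = 2/15, s_(1) = 11/210 ⇒ 17/210.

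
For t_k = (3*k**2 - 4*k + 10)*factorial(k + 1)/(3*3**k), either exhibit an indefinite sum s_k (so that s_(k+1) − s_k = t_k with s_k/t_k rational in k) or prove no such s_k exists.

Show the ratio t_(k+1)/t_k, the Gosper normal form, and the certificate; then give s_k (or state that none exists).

s_k = (3*k - 4)*factorial(k + 1)/3**k

The ratio is (k + 2)*(-4*k + 3*(k + 1)**2 + 6)/(3*(3*k**2 - 4*k + 10)).
Factor: A=k/3 + 2/3; B=1; C=k**2 - 4*k/3 + 10/3.
f must satisfy (k/3 + 2/3)·f(k+1) − (1)·f(k) = k**2 - 4*k/3 + 10/3.
Bound: deg f ≤ 1.
A polynomial solution: f(k) = 3*k - 4.
So s_k = (B(k−1)f/C)·t_k = (3*(3*k - 4)/(3*k**2 - 4*k + 10))·t_k = (3*k - 4)*factorial(k + 1)/3**k.
Δs = (3*k**2 - 4*k + 10)*factorial(k + 1)/(3*3**k), as required.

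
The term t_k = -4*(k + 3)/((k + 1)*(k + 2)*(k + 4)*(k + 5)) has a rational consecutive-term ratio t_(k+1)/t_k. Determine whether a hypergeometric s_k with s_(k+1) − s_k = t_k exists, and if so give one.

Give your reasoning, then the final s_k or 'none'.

s_k = k*(-k - 5)/(2*(k**2 + 5*k + 4))

t_(k+1)/t_k = (k + 1)*(k + 4)**2/((k + 3)**2*(k + 6)).
So A=k + 1 and B=k + 6, with C=k**2 + 6*k + 9.
Need (k + 1)·f(k+1) − (k + 5)·f(k) = k**2 + 6*k + 9.
deg f ≤ 4 (via 1,1,2).
Solving with deg f ≤ 4: f(k) = k*(k + 2)*(k + 3)*(k + 5)/8.
R(k) = B(k−1)·f(k)/C(k) = k*(k + 2)*(k + 5)**2/(8*(k + 3)); s_k = R·t_k = k*(-k - 5)/(2*(k**2 + 5*k + 4)).
Verify: 4*(-k - 3)/(k**4 + 12*k**3 + 49*k**2 + 78*k + 40) matches t_k.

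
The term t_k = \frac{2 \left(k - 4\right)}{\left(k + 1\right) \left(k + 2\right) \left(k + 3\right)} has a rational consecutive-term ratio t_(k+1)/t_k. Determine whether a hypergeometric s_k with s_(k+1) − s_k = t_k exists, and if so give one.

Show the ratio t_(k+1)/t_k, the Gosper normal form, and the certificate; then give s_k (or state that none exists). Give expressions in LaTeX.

s_k = \frac{k \left(- 3 k - 13\right)}{2 \left(k + 1\right) \left(k + 2\right)}

Compute t_(k+1)/t_k: get (k - 3)*(k + 1)/((k - 4)*(k + 4)).
Take A(k)=k + 1, B(k)=k + 4, C(k)=k - 4.
Need (k + 1)·f(k+1) − (k + 3)·f(k) = k - 4.
deg f ≤ 2 (via 1,1,1).
Solving with deg f ≤ 2: f(k) = -k*(3*k + 13)/4.
R(k) = B(k−1)·f(k)/C(k) = -k*(k + 3)*(3*k + 13)/(4*(k - 4)); s_k = R·t_k = k*(-3*k - 13)/(2*(k + 1)*(k + 2)).
s_(k+1) − s_k = 2*(k - 4)/(k**3 + 6*k**2 + 11*k + 6) = t_k.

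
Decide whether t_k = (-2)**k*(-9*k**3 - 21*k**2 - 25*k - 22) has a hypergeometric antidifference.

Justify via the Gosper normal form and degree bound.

Yes. s_k = (-2)**k*(3*k**3 + k**2 + k + 4).

r(k) = 2*(-9*k**3 - 48*k**2 - 94*k - 77)/(9*k**3 + 21*k**2 + 25*k + 22) after simplifying.
Factor: A=-2; B=1; C=k**3 + 7*k**2/3 + 25*k/9 + 22/9.
Set up (-2)·f(k+1) − (1)·f(k) − (k**3 + 7*k**2/3 + 25*k/9 + 22/9) = 0.
Bound: deg f ≤ 3.
Coefficient equations give f(k) = -(3*k**3 + k**2 + k + 4)/9.
So s_k = (B(k−1)f/C)·t_k = (-(3*k**3 + k**2 + k + 4)/(9*k**3 + 21*k**2 + 25*k + 22))·t_k = (-2)**k*(3*k**3 + k**2 + k + 4).
Δs = (-2)**k*(-9*k**3 - 21*k**2 - 25*k - 22), as required.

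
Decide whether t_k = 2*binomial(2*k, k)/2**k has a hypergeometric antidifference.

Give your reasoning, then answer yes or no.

No — negative degree bound, so no certificate f.

t_(k+1)/t_k = (2*k + 1)/(k + 1).
Normal form (A,B,C) = (2*k + 1, k + 1, 1).
Solve (2*k + 1)·f(k+1) − (k)·f(k) = 1.
Bound: deg f ≤ -1.
Negative degree bound (-1): no f exists, t_k not Gosper-summable.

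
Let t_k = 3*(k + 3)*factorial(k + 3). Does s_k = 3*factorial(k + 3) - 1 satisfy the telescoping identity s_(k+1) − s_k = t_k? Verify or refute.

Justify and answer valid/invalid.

s_(k+1) = 3*factorial(k + 4) - 1
s_(k+1) − s_k = 3*(k + 3)*factorial(k + 3)
(s_(k+1) − s_k) − t_k = 0

valid (s_(k+1) − s_k reduces to t_k)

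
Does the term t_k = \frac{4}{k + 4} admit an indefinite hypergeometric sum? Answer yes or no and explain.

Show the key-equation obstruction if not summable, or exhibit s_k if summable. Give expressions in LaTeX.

Step 1: r(k) = (k + 4)/(k + 5).
A = k + 4, B = k + 5, C = 1.
Solve (k + 4)·f(k+1) − (k + 4)·f(k) = 1.
Bound: deg f ≤ 0.
Put f(k) = c0: A·f(k+1) − B(k−1)·f(k) − C = -1; need -1 = 0 — inconsistent ⇒ no f, not summable.

No — the linear system for f has no solution.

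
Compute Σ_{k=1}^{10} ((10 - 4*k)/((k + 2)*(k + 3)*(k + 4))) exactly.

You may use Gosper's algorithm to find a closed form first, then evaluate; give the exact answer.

Ratio r(k) = (k + 2)*(2*k - 3)/((k + 5)*(2*k - 5)).
Normal form (A,B,C) = (k + 2, k + 5, k - 5/2).
Key eq: (k + 2)·f(k+1) = (k + 4)·f(k) + (k - 5/2).
d = 2 from the (1,1,1) case.
Coefficient equations give f(k) = -k*(k + 29)/24.
Certificate R = B(k−1)f/C = -k*(k + 4)*(k + 29)/(12*(2*k - 5)) gives s_k = k*(k + 29)/(6*(k + 2)*(k + 3)).
Check: Δs_k = 2*(5 - 2*k)/(k**3 + 9*k**2 + 26*k + 24). ✓
Σ_(k=1)^(10) t_k = s_(11) − s_(1) = 110/273 − (5/12) = -5/364.

Σ = -5/364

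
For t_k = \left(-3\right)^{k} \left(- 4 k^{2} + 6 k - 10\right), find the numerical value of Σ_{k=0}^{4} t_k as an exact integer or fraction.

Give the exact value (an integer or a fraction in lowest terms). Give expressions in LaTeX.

Σ = -3406

t_(k+1)/t_k = 3*(3*k - 2*(k + 1)**2 - 2)/(2*k**2 - 3*k + 5).
Gosper form: A/B · C(k+1)/C(k) with A=-3, B=1, C=k**2 - 3*k/2 + 5/2.
f must satisfy (-3)·f(k+1) − (1)·f(k) = k**2 - 3*k/2 + 5/2.
d = 2 from the (0,0,2) case.
Solve for f: f(k) = -(k**2 - 3*k + 4)/4 (degree 2 ≤ 2).
Get s_k = R·t_k = (-3)**k*(k**2 - 3*k + 4) with R(k) = B(k−1)f(k)/C(k) = -(k**2 - 3*k + 4)/(2*(2*k**2 - 3*k + 5)).
Check: Δs_k = (-3)**k*(-4*k**2 + 6*k - 10). ✓
Σ_(k=0)^(4) t_k = s_(5) − s_(0) = -3402 − (4) = -3406.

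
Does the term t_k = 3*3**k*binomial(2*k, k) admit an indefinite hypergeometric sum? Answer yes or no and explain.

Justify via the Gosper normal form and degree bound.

No — key equation has no polynomial f.

Step 1: r(k) = 6*(2*k + 1)/(k + 1).
Factor: A=12*k + 6; B=k + 1; C=1.
Solve (12*k + 6)·f(k+1) − (k)·f(k) = 1.
d = -1 from the (1,1,0) case.
d = -1 < 0 ⇒ no nonzero polynomial f; not summable.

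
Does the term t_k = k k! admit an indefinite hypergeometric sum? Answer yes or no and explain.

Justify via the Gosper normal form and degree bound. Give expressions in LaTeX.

t_(k+1)/t_k = (k + 1)**2/k.
Gosper form: A/B · C(k+1)/C(k) with A=k + 1, B=1, C=k.
Need (k + 1)·f(k+1) − (1)·f(k) = k.
deg f ≤ 0 (via 1,0,1).
A polynomial solution: f(k) = 1.
Get s_k = R·t_k = factorial(k) with R(k) = B(k−1)f(k)/C(k) = 1/k.
s_(k+1) − s_k = k*factorial(k) = t_k.

Yes. s_k = k!.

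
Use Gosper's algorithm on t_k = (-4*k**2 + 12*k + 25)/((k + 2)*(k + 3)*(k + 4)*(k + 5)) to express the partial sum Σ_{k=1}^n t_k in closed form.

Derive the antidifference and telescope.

S(n) = n*(-n**2 + 36*n + 97)/(12*(n**3 + 12*n**2 + 47*n + 60))

Step 1: r(k) = (k + 2)*(12*k - 4*(k + 1)**2 + 37)/((k + 6)*(-4*k**2 + 12*k + 25)).
Factor: A=k + 2; B=k + 6; C=k**2 - 3*k - 25/4.
Need (k + 2)·f(k+1) − (k + 5)·f(k) = k**2 - 3*k - 25/4.
Degrees (1,1,2) ⇒ d ≤ 3.
A polynomial solution: f(k) = -k*(k**2 + 41*k + 58)/32.
Get s_k = R·t_k = k*(k**2 + 41*k + 58)/(8*(k + 2)*(k + 3)*(k + 4)) with R(k) = B(k−1)f(k)/C(k) = -k*(k + 5)*(k**2 + 41*k + 58)/(8*(4*k**2 - 12*k - 25)).
Verify: (-4*k**2 + 12*k + 25)/(k**4 + 14*k**3 + 71*k**2 + 154*k + 120) matches t_k.
Evaluate: s_(n+1) = (n**3 + 44*n**2 + 143*n + 100)/(8*(n**3 + 12*n**2 + 47*n + 60)); subtract s_(1) = 5/24 ⇒ S(n) = n*(-n**2 + 36*n + 97)/(12*(n**3 + 12*n**2 + 47*n + 60)).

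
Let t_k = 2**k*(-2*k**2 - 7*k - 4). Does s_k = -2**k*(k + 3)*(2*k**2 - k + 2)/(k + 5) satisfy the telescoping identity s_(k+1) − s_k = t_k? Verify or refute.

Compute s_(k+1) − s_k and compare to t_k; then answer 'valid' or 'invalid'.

s_(k+1) = -2**(k + 1)*(k + 4)*(-k + 2*(k + 1)**2 + 1)/(k + 6)
s_(k+1) − s_k = 2**k*(-2*k**4 - 25*k**3 - 111*k**2 - 174*k - 84)/(k**2 + 11*k + 30)
(s_(k+1) − s_k) − t_k = 2**(k + 1)*(2*k**3 + 15*k**2 + 40*k + 18)/(k**2 + 11*k + 30)

Invalid: residual 2**(k + 1)*(2*k**3 + 15*k**2 + 40*k + 18)/(k**2 + 11*k + 30) ≠ 0.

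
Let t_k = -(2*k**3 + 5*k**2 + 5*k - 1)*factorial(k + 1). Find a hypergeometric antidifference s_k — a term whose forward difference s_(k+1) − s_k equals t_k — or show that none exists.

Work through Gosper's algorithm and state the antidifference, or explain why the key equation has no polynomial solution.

s_k = -(k + 1)*(2*k - 3)*factorial(k + 1)

Compute t_(k+1)/t_k: get (2*k**4 + 15*k**3 + 43*k**2 + 53*k + 22)/(2*k**3 + 5*k**2 + 5*k - 1).
A = k + 2, B = 1, C = k**3 + 5*k**2/2 + 5*k/2 - 1/2.
Need (k + 2)·f(k+1) − (1)·f(k) = k**3 + 5*k**2/2 + 5*k/2 - 1/2.
Degrees (1,0,3) ⇒ d ≤ 2.
Solve for f: f(k) = (k + 1)*(2*k - 3)/2 (degree 2 ≤ 2).
R(k) = B(k−1)·f(k)/C(k) = (k + 1)*(2*k - 3)/(2*k**3 + 5*k**2 + 5*k - 1); s_k = R·t_k = -(k + 1)*(2*k - 3)*factorial(k + 1).
Check: Δs_k = -(2*k**3 + 5*k**2 + 5*k - 1)*factorial(k + 1). ✓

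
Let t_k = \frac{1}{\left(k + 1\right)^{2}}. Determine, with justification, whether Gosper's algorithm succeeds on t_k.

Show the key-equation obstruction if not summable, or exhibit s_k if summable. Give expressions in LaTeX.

No; the coefficient equations for f are inconsistent.

The ratio is (k + 1)**2/(k + 2)**2.
Factor: A=k**2 + 2*k + 1; B=k**2 + 4*k + 4; C=1.
Set up (k**2 + 2*k + 1)·f(k+1) − (k**2 + 2*k + 1)·f(k) − (1) = 0.
d = 0 from the (2,2,0) case.
Generic f = c0 gives residual -1; -1 = 0 cannot hold, so t_k is not Gosper-summable.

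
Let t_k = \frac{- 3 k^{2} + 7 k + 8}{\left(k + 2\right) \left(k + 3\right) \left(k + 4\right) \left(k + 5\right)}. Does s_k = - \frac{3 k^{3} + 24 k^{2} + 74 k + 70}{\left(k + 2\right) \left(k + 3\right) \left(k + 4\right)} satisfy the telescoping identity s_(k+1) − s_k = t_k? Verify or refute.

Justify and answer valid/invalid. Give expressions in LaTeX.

Valid — Δs_k = t_k.

s_(k+1) = (-74*k - 3*(k + 1)**3 - 24*(k + 1)**2 - 144)/((k + 3)*(k + 4)*(k + 5))
s_(k+1) − s_k = (-3*k**2 + 7*k + 8)/(k**4 + 14*k**3 + 71*k**2 + 154*k + 120)
(s_(k+1) − s_k) − t_k = 0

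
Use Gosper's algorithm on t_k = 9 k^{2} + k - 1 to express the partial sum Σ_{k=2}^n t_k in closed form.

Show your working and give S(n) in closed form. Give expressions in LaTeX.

Step 1: r(k) = (k + 9*(k + 1)**2)/(9*k**2 + k - 1).
Take A(k)=1, B(k)=1, C(k)=k**2 + k/9 - 1/9.
Solve (1)·f(k+1) − (1)·f(k) = k**2 + k/9 - 1/9.
Bound: deg f ≤ 3.
A polynomial solution: f(k) = k**2*(3*k - 4)/9.
Certificate R = B(k−1)f/C = k**2*(3*k - 4)/(9*k**2 + k - 1) gives s_k = k**2*(3*k - 4).
s_(k+1) − s_k = 9*k**2 + k - 1 = t_k.
Σ_(k=2)^n t_k = s_(n+1) − s_(2) = (3*n**3 + 5*n**2 + n - 1) − (8), i.e. 3*n**3 + 5*n**2 + n - 9.

S(n) = 3 n^{3} + 5 n^{2} + n - 9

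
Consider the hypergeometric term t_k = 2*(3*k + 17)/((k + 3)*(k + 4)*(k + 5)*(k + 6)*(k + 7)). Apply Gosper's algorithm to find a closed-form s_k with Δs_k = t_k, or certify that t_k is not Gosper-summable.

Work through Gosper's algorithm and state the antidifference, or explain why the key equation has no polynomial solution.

t_(k+1)/t_k = (k + 3)*(3*k + 20)/((k + 8)*(3*k + 17)).
A = k + 3, B = k + 8, C = k + 17/3.
Need (k + 3)·f(k+1) − (k + 7)·f(k) = k + 17/3.
Bound: deg f ≤ 4.
Solve for f: f(k) = k*(k + 5)*(k**2 + 13*k + 54)/216 (degree 4 ≤ 4).
So s_k = (B(k−1)f/C)·t_k = (k*(k + 5)*(k + 7)*(k**2 + 13*k + 54)/(72*(3*k + 17)))·t_k = k*(k**2 + 13*k + 54)/(36*(k**3 + 13*k**2 + 54*k + 72)).
Δs = 2*(3*k + 17)/(k**5 + 25*k**4 + 245*k**3 + 1175*k**2 + 2754*k + 2520), as required.

s_k = k*(k**2 + 13*k + 54)/(36*(k**3 + 13*k**2 + 54*k + 72))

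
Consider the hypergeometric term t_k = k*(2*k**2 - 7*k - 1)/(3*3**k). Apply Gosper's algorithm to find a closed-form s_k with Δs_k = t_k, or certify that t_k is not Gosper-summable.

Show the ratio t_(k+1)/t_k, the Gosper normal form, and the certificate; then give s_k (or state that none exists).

Ratio r(k) = (2*k**3 - k**2 - 9*k - 6)/(3*k*(2*k**2 - 7*k - 1)).
Factor: A=1/3; B=1; C=k**3 - 7*k**2/2 - k/2.
f must satisfy (1/3)·f(k+1) − (1)·f(k) = k**3 - 7*k**2/2 - k/2.
d = 3 from the (0,0,3) case.
Solve for f: f(k) = -3*(k**3 - 2*k**2 - k - 1)/2 (degree 3 ≤ 3).
Certificate R = B(k−1)f/C = -3*(k**3 - 2*k**2 - k - 1)/(k*(2*k**2 - 7*k - 1)) gives s_k = (-k**3 + 2*k**2 + k + 1)/3**k.
s_(k+1) − s_k = k*(2*k**2 - 7*k - 1)/(3*3**k) = t_k.

s_k = (-k**3 + 2*k**2 + k + 1)/3**k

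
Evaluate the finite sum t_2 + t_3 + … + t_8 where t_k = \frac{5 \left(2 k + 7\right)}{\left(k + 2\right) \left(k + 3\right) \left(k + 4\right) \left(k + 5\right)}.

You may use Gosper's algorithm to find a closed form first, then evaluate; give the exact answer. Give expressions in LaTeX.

Σ = 595/3432

Compute t_(k+1)/t_k: get (k + 2)*(2*k + 9)/((k + 6)*(2*k + 7)).
Take A(k)=k + 2, B(k)=k + 6, C(k)=k + 7/2.
Solve (k + 2)·f(k+1) − (k + 5)·f(k) = k + 7/2.
Bound: deg f ≤ 3.
A polynomial solution: f(k) = k*(k + 3)*(k + 6)/16.
Certificate R = B(k−1)f/C = k*(k + 3)*(k + 5)*(k + 6)/(8*(2*k + 7)) gives s_k = 5*k*(k + 6)/(8*(k**2 + 6*k + 8)).
Verify: 5*(2*k + 7)/(k**4 + 14*k**3 + 71*k**2 + 154*k + 120) matches t_k.
Evaluate s at k=9 and k=2: 675/1144 and 5/12; difference 595/3432.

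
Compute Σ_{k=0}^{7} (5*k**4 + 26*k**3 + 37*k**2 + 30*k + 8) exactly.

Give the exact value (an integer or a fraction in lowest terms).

t_(k+1)/t_k = (5*k**4 + 46*k**3 + 145*k**2 + 202*k + 106)/(5*k**4 + 26*k**3 + 37*k**2 + 30*k + 8).
So A=1 and B=1, with C=k**4 + 26*k**3/5 + 37*k**2/5 + 6*k + 8/5.
Set up (1)·f(k+1) − (1)·f(k) − (k**4 + 26*k**3/5 + 37*k**2/5 + 6*k + 8/5) = 0.
Bound: deg f ≤ 5.
Solving with deg f ≤ 5: f(k) = k*(k**4 + 4*k**3 + k**2 + 3*k - 1)/5.
R(k) = B(k−1)·f(k)/C(k) = k*(k**4 + 4*k**3 + k**2 + 3*k - 1)/(5*k**4 + 26*k**3 + 37*k**2 + 30*k + 8); s_k = R·t_k = k*(k**4 + 4*k**3 + k**2 + 3*k - 1).
s_(k+1) − s_k = 5*k**4 + 26*k**3 + 37*k**2 + 30*k + 8 = t_k.
Σ_(k=0)^(7) t_k = s_(8) − s_(0) = 49848 − (0) = 49848.

Σ = 49848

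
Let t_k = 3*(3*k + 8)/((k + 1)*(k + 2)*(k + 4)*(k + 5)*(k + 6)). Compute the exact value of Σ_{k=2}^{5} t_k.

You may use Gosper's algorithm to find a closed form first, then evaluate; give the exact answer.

Σ = 23/1155

r(k) = (k + 1)*(k + 4)*(3*k + 11)/((k + 3)*(k + 7)*(3*k + 8)) after simplifying.
A = k + 1, B = k + 7, C = k**2 + 17*k/3 + 8.
Solve (k + 1)·f(k+1) − (k + 6)·f(k) = k**2 + 17*k/3 + 8.
Degrees (1,1,2) ⇒ d ≤ 5.
A polynomial solution: f(k) = k*(k + 2)*(k + 3)*(k**2 + 10*k + 29)/60.
R(k) = B(k−1)·f(k)/C(k) = k*(k + 2)*(k + 6)*(k**2 + 10*k + 29)/(20*(3*k + 8)); s_k = R·t_k = 3*k*(k**2 + 10*k + 29)/(20*(k**3 + 10*k**2 + 29*k + 20)).
Verify: 3*(3*k + 8)/(k**5 + 18*k**4 + 121*k**3 + 372*k**2 + 508*k + 240) matches t_k.
Σ_(k=2)^(5) t_k = s_(6) − s_(2) = 45/308 − (53/420) = 23/1155.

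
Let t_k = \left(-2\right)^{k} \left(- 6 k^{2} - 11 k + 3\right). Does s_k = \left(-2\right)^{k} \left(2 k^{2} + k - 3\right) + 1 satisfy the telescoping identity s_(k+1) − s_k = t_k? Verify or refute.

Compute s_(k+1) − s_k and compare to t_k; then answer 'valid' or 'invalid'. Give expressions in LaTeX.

s_(k+1) = (-2)**(k + 1)*(k + 2*(k + 1)**2 - 2) + 1
s_(k+1) − s_k = (-2)**k*(-6*k**2 - 11*k + 3)
(s_(k+1) − s_k) − t_k = 0

Valid — Δs_k = t_k.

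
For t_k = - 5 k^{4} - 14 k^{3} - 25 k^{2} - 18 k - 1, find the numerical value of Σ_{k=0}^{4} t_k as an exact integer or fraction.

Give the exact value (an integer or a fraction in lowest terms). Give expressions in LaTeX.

Σ = -4105

r(k) = (5*k**4 + 34*k**3 + 97*k**2 + 130*k + 63)/(5*k**4 + 14*k**3 + 25*k**2 + 18*k + 1) after simplifying.
Gosper form: A/B · C(k+1)/C(k) with A=1, B=1, C=k**4 + 14*k**3/5 + 5*k**2 + 18*k/5 + 1/5.
Need (1)·f(k+1) − (1)·f(k) = k**4 + 14*k**3/5 + 5*k**2 + 18*k/5 + 1/5.
Bound: deg f ≤ 5.
A polynomial solution: f(k) = k*(k**4 + k**3 + 3*k**2 - 4)/5.
So s_k = (B(k−1)f/C)·t_k = (k*(k**4 + k**3 + 3*k**2 - 4)/(5*k**4 + 14*k**3 + 25*k**2 + 18*k + 1))·t_k = k*(-k**4 - k**3 - 3*k**2 + 4).
Check: Δs_k = -5*k**4 - 14*k**3 - 25*k**2 - 18*k - 1. ✓
Σ_(k=0)^(4) t_k = s_(5) − s_(0) = -4105 − (0) = -4105.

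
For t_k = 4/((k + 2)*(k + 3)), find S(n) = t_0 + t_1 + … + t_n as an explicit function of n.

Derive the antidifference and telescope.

r(k) = (k + 2)/(k + 4) after simplifying.
Gosper form: A/B · C(k+1)/C(k) with A=k + 2, B=k + 4, C=1.
Set up (k + 2)·f(k+1) − (k + 3)·f(k) − (1) = 0.
d = 1 from the (1,1,0) case.
A polynomial solution: f(k) = k/2.
R(k) = B(k−1)·f(k)/C(k) = k*(k + 3)/2; s_k = R·t_k = 2*k/(k + 2).
Verify: 4/(k**2 + 5*k + 6) matches t_k.
Σ_(k=0)^n t_k = s_(n+1) − s_(0) = (2*(n + 1)/(n + 3)) − (0), i.e. 2*(n + 1)/(n + 3).

S(n) = 2*(n + 1)/(n + 3)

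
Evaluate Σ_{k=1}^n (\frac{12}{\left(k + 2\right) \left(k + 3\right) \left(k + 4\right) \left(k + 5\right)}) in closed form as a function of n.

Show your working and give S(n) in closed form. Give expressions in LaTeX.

S(n) = \frac{n \left(n^{2} + 12 n + 47\right)}{15 \left(n^{3} + 12 n^{2} + 47 n + 60\right)}

Step 1: r(k) = (k + 2)/(k + 6).
A = k + 2, B = k + 6, C = 1.
Key eq: (k + 2)·f(k+1) = (k + 5)·f(k) + (1).
d = 3 from the (1,1,0) case.
Match coefficients ⇒ f(k) = k*(k**2 + 9*k + 26)/72.
R(k) = B(k−1)·f(k)/C(k) = k*(k + 5)*(k**2 + 9*k + 26)/72; s_k = R·t_k = k*(k**2 + 9*k + 26)/(6*(k + 2)*(k + 3)*(k + 4)).
Δs = 12/(k**4 + 14*k**3 + 71*k**2 + 154*k + 120), as required.
s_(n+1) = (n**3 + 12*n**2 + 47*n + 36)/(6*(n**3 + 12*n**2 + 47*n + 60)) and s_(1) = 1/10, so S(n) = n*(n**2 + 12*n + 47)/(15*(n**3 + 12*n**2 + 47*n + 60)).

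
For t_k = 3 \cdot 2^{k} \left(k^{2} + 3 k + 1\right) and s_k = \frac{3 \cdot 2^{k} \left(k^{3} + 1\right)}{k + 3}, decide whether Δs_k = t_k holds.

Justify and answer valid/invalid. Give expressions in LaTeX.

Invalid: residual \frac{6 \cdot 2^{k} \left(- k^{3} - 5 k^{2} - 11 k - 2\right)}{k^{2} + 7 k + 12} ≠ 0.

s_(k+1) = 6*2**k*((k + 1)**3 + 1)/(k + 4)
s_(k+1) − s_k = 3*2**k*(2*(k + 3)*((k + 1)**3 + 1) - (k + 4)*(k**3 + 1))/((k + 3)*(k + 4))
(s_(k+1) − s_k) − t_k = 6*2**k*(-k**3 - 5*k**2 - 11*k - 2)/(k**2 + 7*k + 12)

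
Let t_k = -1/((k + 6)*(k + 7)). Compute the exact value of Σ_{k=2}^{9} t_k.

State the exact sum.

Σ = -1/16

Step 1: r(k) = (k + 6)/(k + 8).
Factor: A=k + 6; B=k + 8; C=1.
Solve (k + 6)·f(k+1) − (k + 7)·f(k) = 1.
d = 1 from the (1,1,0) case.
A polynomial solution: f(k) = k/6.
Then R = B(k−1)f/C = k*(k + 7)/6, so s_k = R(k)·t_k = -k/(6*k + 36).
s_(k+1) − s_k = -1/(k**2 + 13*k + 42) = t_k.
Σ_(k=2)^(9) t_k = s_(10) − s_(2) = -5/48 − (-1/24) = -1/16.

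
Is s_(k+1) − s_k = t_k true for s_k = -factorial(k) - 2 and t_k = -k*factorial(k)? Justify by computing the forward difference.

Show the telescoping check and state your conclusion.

Valid: the claim telescopes to t_k.

s_(k+1) = -k*factorial(k) - factorial(k) - 2
s_(k+1) − s_k = -k*factorial(k)
(s_(k+1) − s_k) − t_k = 0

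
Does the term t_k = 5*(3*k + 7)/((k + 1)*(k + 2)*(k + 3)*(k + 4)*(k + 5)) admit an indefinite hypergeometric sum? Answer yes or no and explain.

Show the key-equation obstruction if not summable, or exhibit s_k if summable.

Yes. s_k = 5*k*(k**2 + 8*k + 19)/(12*(k**3 + 8*k**2 + 19*k + 12)).

t_(k+1)/t_k = (k + 1)*(3*k + 10)/((k + 6)*(3*k + 7)).
Gosper form: A/B · C(k+1)/C(k) with A=k + 1, B=k + 6, C=k + 7/3.
f must satisfy (k + 1)·f(k+1) − (k + 5)·f(k) = k + 7/3.
deg f ≤ 4 (via 1,1,1).
Solving with deg f ≤ 4: f(k) = k*(k + 2)*(k**2 + 8*k + 19)/36.
So s_k = (B(k−1)f/C)·t_k = (k*(k + 2)*(k + 5)*(k**2 + 8*k + 19)/(12*(3*k + 7)))·t_k = 5*k*(k**2 + 8*k + 19)/(12*(k**3 + 8*k**2 + 19*k + 12)).
s_(k+1) − s_k = 5*(3*k + 7)/(k**5 + 15*k**4 + 85*k**3 + 225*k**2 + 274*k + 120) = t_k.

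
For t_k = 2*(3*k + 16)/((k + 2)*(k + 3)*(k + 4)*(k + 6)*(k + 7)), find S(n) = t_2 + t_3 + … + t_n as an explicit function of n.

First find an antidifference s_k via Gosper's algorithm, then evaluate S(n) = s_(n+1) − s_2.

S(n) = (n**3 + 14*n**2 + 61*n - 76)/(80*(n**3 + 14*n**2 + 61*n + 84))

Compute t_(k+1)/t_k: get (k + 2)*(k + 6)*(3*k + 19)/((k + 5)*(k + 8)*(3*k + 16)).
A = k + 2, B = k + 8, C = k**2 + 31*k/3 + 80/3.
Solve (k + 2)·f(k+1) − (k + 7)·f(k) = k**2 + 31*k/3 + 80/3.
From deg A=1, deg B=1, deg C=2: d=5.
Coefficient equations give f(k) = k*(k + 4)*(k + 5)*(k**2 + 11*k + 36)/108.
Certificate R = B(k−1)f/C = k*(k + 4)*(k + 7)*(k**2 + 11*k + 36)/(36*(3*k + 16)) gives s_k = k*(k**2 + 11*k + 36)/(18*(k**3 + 11*k**2 + 36*k + 36)).
Verify: 2*(3*k + 16)/(k**5 + 22*k**4 + 185*k**3 + 740*k**2 + 1404*k + 1008) matches t_k.
Telescope: S(n) = s_(n+1) − s_(2) = (n**3 + 14*n**2 + 61*n + 48)/(18*(n**3 + 14*n**2 + 61*n + 84)) − (31/720) = (n**3 + 14*n**2 + 61*n - 76)/(80*(n**3 + 14*n**2 + 61*n + 84)).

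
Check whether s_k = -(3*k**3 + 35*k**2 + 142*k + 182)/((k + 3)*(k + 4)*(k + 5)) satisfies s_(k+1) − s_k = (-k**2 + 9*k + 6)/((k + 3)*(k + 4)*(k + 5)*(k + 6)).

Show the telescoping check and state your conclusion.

valid; difference matches t_k

s_(k+1) = (-142*k - 3*(k + 1)**3 - 35*(k + 1)**2 - 324)/((k + 4)*(k + 5)*(k + 6))
s_(k+1) − s_k = (-k**2 + 9*k + 6)/(k**4 + 18*k**3 + 119*k**2 + 342*k + 360)
(s_(k+1) − s_k) − t_k = 0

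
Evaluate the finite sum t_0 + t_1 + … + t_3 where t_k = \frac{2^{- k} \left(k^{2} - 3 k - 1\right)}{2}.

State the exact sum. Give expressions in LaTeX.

Σ = -27/16

Ratio r(k) = (k**2 - k - 3)/(2*(k**2 - 3*k - 1)).
A = 1/2, B = 1, C = k**2 - 3*k - 1.
Key eq: (1/2)·f(k+1) = (1)·f(k) + (k**2 - 3*k - 1).
Bound: deg f ≤ 2.
Coefficient equations give f(k) = -2*(k**2 - k - 1).
So s_k = (B(k−1)f/C)·t_k = (-2*(k**2 - k - 1)/(k**2 - 3*k - 1))·t_k = (-k**2 + k + 1)/2**k.
Check: Δs_k = (k**2 - 3*k - 1)/(2*2**k). ✓
Σ_(k=0)^(3) t_k = s_(4) − s_(0) = -11/16 − (1) = -27/16.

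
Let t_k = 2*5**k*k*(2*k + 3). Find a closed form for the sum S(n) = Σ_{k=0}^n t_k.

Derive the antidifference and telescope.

S(n) = 5**(n + 1)*n*(n + 1)

r(k) = 5*(k + 1)*(2*k + 5)/(k*(2*k + 3)) after simplifying.
Factor: A=5; B=1; C=k**2 + 3*k/2.
Set up (5)·f(k+1) − (1)·f(k) − (k**2 + 3*k/2) = 0.
Bound: deg f ≤ 2.
A polynomial solution: f(k) = k*(k - 1)/4.
Then R = B(k−1)f/C = (k - 1)/(2*(2*k + 3)), so s_k = R(k)·t_k = 5**k*k*(k - 1).
s_(k+1) − s_k = 2*5**k*k*(2*k + 3) = t_k.
Σ_(k=0)^n t_k = s_(n+1) − s_(0) = (5**(n + 1)*n*(n + 1)) − (0), i.e. 5**(n + 1)*n*(n + 1).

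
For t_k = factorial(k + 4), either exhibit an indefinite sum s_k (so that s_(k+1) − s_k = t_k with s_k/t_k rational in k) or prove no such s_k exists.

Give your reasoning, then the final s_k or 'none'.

none (Gosper's algorithm certifies no s_k)

Ratio r(k) = k + 5.
Normal form (A,B,C) = (k + 5, 1, 1).
f must satisfy (k + 5)·f(k+1) − (1)·f(k) = 1.
From deg A=1, deg B=0, deg C=0: d=-1.
Bound -1 < 0, so the key equation has no polynomial solution.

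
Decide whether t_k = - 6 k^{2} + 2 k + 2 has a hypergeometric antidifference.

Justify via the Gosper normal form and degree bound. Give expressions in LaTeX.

Yes. s_k = 2 k^{2} \left(2 - k\right).

r(k) = (k - 3*(k + 1)**2 + 2)/(-3*k**2 + k + 1) after simplifying.
A = 1, B = 1, C = k**2 - k/3 - 1/3.
f must satisfy (1)·f(k+1) − (1)·f(k) = k**2 - k/3 - 1/3.
Bound: deg f ≤ 3.
Match coefficients ⇒ f(k) = k**2*(k - 2)/3.
Certificate R = B(k−1)f/C = k**2*(k - 2)/(3*k**2 - k - 1) gives s_k = 2*k**2*(2 - k).
s_(k+1) − s_k = -6*k**2 + 2*k + 2 = t_k.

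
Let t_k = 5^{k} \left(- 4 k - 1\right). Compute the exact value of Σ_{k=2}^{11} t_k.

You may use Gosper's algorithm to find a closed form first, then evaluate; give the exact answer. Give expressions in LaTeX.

r(k) = 5*(4*k + 5)/(4*k + 1) after simplifying.
Normal form (A,B,C) = (5, 1, k + 1/4).
Set up (5)·f(k+1) − (1)·f(k) − (k + 1/4) = 0.
deg f ≤ 1 (via 0,0,1).
A polynomial solution: f(k) = (k - 1)/4.
Then R = B(k−1)f/C = (k - 1)/(4*k + 1), so s_k = R(k)·t_k = 5**k*(1 - k).
Verify: 5**k*(-4*k - 1) matches t_k.
Sum = s_(12) − s_(2); s_(12) = -2685546875, s_(2) = -25 ⇒ -2685546850.

Σ = -2685546850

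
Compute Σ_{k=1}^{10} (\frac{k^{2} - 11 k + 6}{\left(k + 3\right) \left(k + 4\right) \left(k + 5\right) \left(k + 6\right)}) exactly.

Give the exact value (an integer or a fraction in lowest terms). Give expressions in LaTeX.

The ratio is -(k + 3)*(11*k - (k + 1)**2 + 5)/((k + 7)*(k**2 - 11*k + 6)).
Factor: A=k + 3; B=k + 7; C=k**2 - 11*k + 6.
Set up (k + 3)·f(k+1) − (k + 6)·f(k) − (k**2 - 11*k + 6) = 0.
Bound: deg f ≤ 3.
Coefficient equations give f(k) = k*(k**2 - 48*k + 167)/60.
Then R = B(k−1)f/C = k*(k + 6)*(k**2 - 48*k + 167)/(60*(k**2 - 11*k + 6)), so s_k = R(k)·t_k = k*(k**2 - 48*k + 167)/(60*(k + 3)*(k + 4)*(k + 5)).
Δs = (k**2 - 11*k + 6)/(k**4 + 18*k**3 + 119*k**2 + 342*k + 360), as required.
Telescoping: Σ = s_(11) − s_(1) = -11/840 − (1/60) = -5/168.

Σ = -5/168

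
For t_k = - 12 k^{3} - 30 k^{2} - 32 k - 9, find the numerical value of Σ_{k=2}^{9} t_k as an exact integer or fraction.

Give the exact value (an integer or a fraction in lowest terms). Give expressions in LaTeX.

Σ = -34288

The ratio is (12*k**3 + 66*k**2 + 128*k + 83)/(12*k**3 + 30*k**2 + 32*k + 9).
So A=1 and B=1, with C=k**3 + 5*k**2/2 + 8*k/3 + 3/4.
f must satisfy (1)·f(k+1) − (1)·f(k) = k**3 + 5*k**2/2 + 8*k/3 + 3/4.
Degrees (0,0,3) ⇒ d ≤ 4.
Coefficient equations give f(k) = k*(3*k**3 + 4*k**2 + 4*k - 2)/12.
R(k) = B(k−1)·f(k)/C(k) = k*(3*k**3 + 4*k**2 + 4*k - 2)/(12*k**3 + 30*k**2 + 32*k + 9); s_k = R·t_k = k*(-3*k**3 - 4*k**2 - 4*k + 2).
Δs = -12*k**3 - 30*k**2 - 32*k - 9, as required.
Evaluate s at k=10 and k=2: -34380 and -92; difference -34288.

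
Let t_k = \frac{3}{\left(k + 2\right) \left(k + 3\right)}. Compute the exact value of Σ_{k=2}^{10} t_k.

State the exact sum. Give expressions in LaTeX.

Σ = 27/52

Ratio r(k) = (k + 2)/(k + 4).
So A=k + 2 and B=k + 4, with C=1.
Solve (k + 2)·f(k+1) − (k + 3)·f(k) = 1.
deg f ≤ 1 (via 1,1,0).
Solve for f: f(k) = k/2 (degree 1 ≤ 1).
So s_k = (B(k−1)f/C)·t_k = (k*(k + 3)/2)·t_k = 3*k/(2*(k + 2)).
Verify: 3/(k**2 + 5*k + 6) matches t_k.
Sum = s_(11) − s_(2); s_(11) = 33/26, s_(2) = 3/4 ⇒ 27/52.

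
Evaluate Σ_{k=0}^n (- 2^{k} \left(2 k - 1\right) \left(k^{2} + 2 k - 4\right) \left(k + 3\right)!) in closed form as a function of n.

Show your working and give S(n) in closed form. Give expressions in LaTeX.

S(n) = - 2 \cdot 2^{n} n^{2} \left(n + 4\right)! + 4 \cdot 2^{n} n \left(n + 4\right)! - 2 \cdot 2^{n} \left(n + 4\right)! + 24

Compute t_(k+1)/t_k: get 2*(k + 4)*(2*k + 1)*(2*k + (k + 1)**2 - 2)/((2*k - 1)*(k**2 + 2*k - 4)).
Normal form (A,B,C) = (2*k + 8, 1, k**3 + 3*k**2/2 - 5*k + 2).
Set up (2*k + 8)·f(k+1) − (1)·f(k) − (k**3 + 3*k**2/2 - 5*k + 2) = 0.
deg f ≤ 2 (via 1,0,3).
Solve for f: f(k) = (k - 2)**2/2 (degree 2 ≤ 2).
R(k) = B(k−1)·f(k)/C(k) = (k - 2)**2/((2*k - 1)*(k**2 + 2*k - 4)); s_k = R·t_k = -2**k*(k - 2)**2*factorial(k + 3).
s_(k+1) − s_k = -2**k*(2*k - 1)*(k**2 + 2*k - 4)*factorial(k + 3) = t_k.
s_(n+1) = -2**(n + 1)*(n - 1)**2*factorial(n + 4) and s_(0) = -24, so S(n) = -2*2**n*n**2*factorial(n + 4) + 4*2**n*n*factorial(n + 4) - 2*2**n*factorial(n + 4) + 24.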